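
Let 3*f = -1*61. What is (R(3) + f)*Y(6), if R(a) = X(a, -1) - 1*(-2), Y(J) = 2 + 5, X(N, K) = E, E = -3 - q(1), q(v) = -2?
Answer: -406/3 ≈ -135.33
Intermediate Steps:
E = -1 (E = -3 - 1*(-2) = -3 + 2 = -1)
X(N, K) = -1
Y(J) = 7
f = -61/3 (f = (-1*61)/3 = (⅓)*(-61) = -61/3 ≈ -20.333)
R(a) = 1 (R(a) = -1 - 1*(-2) = -1 + 2 = 1)
(R(3) + f)*Y(6) = (1 - 61/3)*7 = -58/3*7 = -406/3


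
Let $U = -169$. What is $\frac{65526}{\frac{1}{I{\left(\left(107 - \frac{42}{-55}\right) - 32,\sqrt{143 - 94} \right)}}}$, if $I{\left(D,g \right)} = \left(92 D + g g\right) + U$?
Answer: $\frac{24687837864}{55} \approx 4.4887 \cdot 10^{8}$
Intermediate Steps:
$I{\left(D,g \right)} = -169 + g^{2} + 92 D$ ($I{\left(D,g \right)} = \left(92 D + g g\right) - 169 = \left(92 D + g^{2}\right) - 169 = \left(g^{2} + 92 D\right) - 169 = -169 + g^{2} + 92 D$)
$\frac{65526}{\frac{1}{I{\left(\left(107 - \frac{42}{-55}\right) - 32,\sqrt{143 - 94} \right)}}} = \frac{65526}{\frac{1}{-169 + \left(\sqrt{143 - 94}\right)^{2} + 92 \left(\left(107 - \frac{42}{-55}\right) - 32\right)}} = \frac{65526}{\frac{1}{-169 + \left(\sqrt{49}\right)^{2} + 92 \left(\left(107 - - \frac{42}{55}\right) - 32\right)}} = \frac{65526}{\frac{1}{-169 + 7^{2} + 92 \left(\left(107 + \frac{42}{55}\right) - 32\right)}} = \frac{65526}{\frac{1}{-169 + 49 + 92 \left(\frac{5927}{55} - 32\right)}} = \frac{65526}{\frac{1}{-169 + 49 + 92 \cdot \frac{4167}{55}}} = \frac{65526}{\frac{1}{-169 + 49 + \frac{383364}{55}}} = \frac{65526}{\frac{1}{\frac{376764}{55}}} = \frac{65526}{\frac{55}{376764}} = 65526 \cdot \frac{376764}{55} = \frac{24687837864}{55}$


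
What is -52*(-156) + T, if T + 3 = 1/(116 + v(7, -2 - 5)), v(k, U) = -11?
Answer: 851446/105 ≈ 8109.0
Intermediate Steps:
T = -314/105 (T = -3 + 1/(116 - 11) = -3 + 1/105 = -314/105 ≈ -2.9905)
-52*(-156) + T = -52*(-156) - 314/105 = 8112 - 314/105 = 851446/105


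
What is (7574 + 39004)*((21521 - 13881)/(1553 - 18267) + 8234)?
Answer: 3204925889004/8357 ≈ 3.8350e+8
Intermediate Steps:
(7574 + 39004)*((21521 - 13881)/(1553 - 18267) + 8234) = 46578*(7640/(-16714) + 8234) = 46578*(7640*(-1/16714) + 8234) = 46578*(-3820/8357 + 8234) = 46578*(68807718/8357) = 3204925889004/8357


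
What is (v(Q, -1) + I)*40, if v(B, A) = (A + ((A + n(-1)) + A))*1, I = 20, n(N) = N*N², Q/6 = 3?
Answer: 640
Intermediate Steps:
Q = 18 (Q = 6*3 = 18)
n(N) = N³
v(B, A) = -1 + 3*A (v(B, A) = (A + ((A + (-1)³) + A))*1 = (A + ((A - 1) + A))*1 = (A + ((-1 + A) + A))*1 = (A + (-1 + 2*A))*1 = (-1 + 3*A)*1 = -1 + 3*A)
(v(Q, -1) + I)*40 = ((-1 + 3*(-1)) + 20)*40 = ((-1 - 3) + 20)*40 = (-4 + 20)*40 = 16*40 = 640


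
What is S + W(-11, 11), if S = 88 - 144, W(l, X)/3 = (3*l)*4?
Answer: -452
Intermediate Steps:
W(l, X) = 36*l (W(l, X) = 3*((3*l)*4) = 3*(12*l) = 36*l)
S = -56
S + W(-11, 11) = -56 + 36*(-11) = -56 - 396 = -452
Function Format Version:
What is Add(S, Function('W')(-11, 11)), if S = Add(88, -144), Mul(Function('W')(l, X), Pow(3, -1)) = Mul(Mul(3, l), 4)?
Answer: -452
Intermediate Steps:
Function('W')(l, X) = Mul(36, l) (Function('W')(l, X) = Mul(3, Mul(Mul(3, l), 4)) = Mul(3, Mul(12, l)) = Mul(36, l))
S = -56
Add(S, Function('W')(-11, 11)) = Add(-56, Mul(36, -11)) = Add(-56, -396) = -452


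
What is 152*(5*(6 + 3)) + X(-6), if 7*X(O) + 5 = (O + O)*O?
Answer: 47947/7 ≈ 6849.6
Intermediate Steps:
X(O) = -5/7 + 2*O**2/7 (X(O) = -5/7 + ((O + O)*O)/7 = -5/7 + ((2*O)*O)/7 = -5/7 + (2*O**2)/7 = -5/7 + 2*O**2/7)
152*(5*(6 + 3)) + X(-6) = 152*(5*(6 + 3)) + (-5/7 + (2/7)*(-6)**2) = 152*(5*9) + (-5/7 + (2/7)*36) = 152*45 + (-5/7 + 72/7) = 6840 + 67/7 = 47947/7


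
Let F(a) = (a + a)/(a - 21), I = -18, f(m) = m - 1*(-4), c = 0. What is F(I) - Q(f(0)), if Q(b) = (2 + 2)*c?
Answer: 12/13 ≈ 0.92308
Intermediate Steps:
f(m) = 4 + m (f(m) = m + 4 = 4 + m)
F(a) = 2*a/(-21 + a) (F(a) = (2*a)/(-21 + a) = 2*a/(-21 + a))
Q(b) = 0 (Q(b) = (2 + 2)*0 = 4*0 = 0)
F(I) - Q(f(0)) = 2*(-18)/(-21 - 18) - 1*0 = 2*(-18)/(-39) + 0 = 2*(-18)*(-1/39) + 0 = 12/13 + 0 = 12/13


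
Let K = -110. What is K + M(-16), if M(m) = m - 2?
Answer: -128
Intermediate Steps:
M(m) = -2 + m
K + M(-16) = -110 + (-2 - 16) = -110 - 18 = -128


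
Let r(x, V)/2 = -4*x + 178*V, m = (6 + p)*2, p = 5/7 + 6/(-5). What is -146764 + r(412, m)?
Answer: -5114684/35 ≈ -1.4613e+5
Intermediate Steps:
p = -17/35 (p = 5*(⅐) + 6*(-⅕) = 5/7 - 6/5 = -17/35 ≈ -0.48571)
m = 386/35 (m = (6 - 17/35)*2 = (193/35)*2 = 386/35 ≈ 11.029)
r(x, V) = -8*x + 356*V (r(x, V) = 2*(-4*x + 178*V) = -8*x + 356*V)
-146764 + r(412, m) = -146764 + (-8*412 + 356*(386/35)) = -146764 + (-3296 + 137416/35) = -146764 + 22056/35 = -5114684/35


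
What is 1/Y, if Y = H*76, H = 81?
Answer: 1/6156 ≈ 0.00016244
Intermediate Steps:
Y = 6156 (Y = 81*76 = 6156)
1/Y = 1/6156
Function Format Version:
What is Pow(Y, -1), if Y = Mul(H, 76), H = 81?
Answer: Rational(1, 6156) ≈ 0.00016244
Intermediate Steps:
Y = 6156 (Y = Mul(81, 76) = 6156)
Pow(Y, -1) = Pow(6156, -1) = Rational(1, 6156)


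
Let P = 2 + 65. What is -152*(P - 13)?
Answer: -8208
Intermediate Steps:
P = 67
-152*(P - 13) = -152*(67 - 13) = -152*54 = -8208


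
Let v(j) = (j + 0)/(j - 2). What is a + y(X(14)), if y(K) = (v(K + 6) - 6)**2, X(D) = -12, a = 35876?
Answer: 574457/16 ≈ 35904.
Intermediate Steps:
v(j) = j/(-2 + j)
y(K) = (-6 + (6 + K)/(4 + K))**2 (y(K) = ((K + 6)/(-2 + (K + 6)) - 6)**2 = ((6 + K)/(-2 + (6 + K)) - 6)**2 = ((6 + K)/(4 + K) - 6)**2 = (-6 + (6 + K)/(4 + K))**2)
a + y(X(14)) = 35876 + (18 + 5*(-12))**2/(4 - 12)**2 = 35876 + (18 - 60)**2/(-8)**2 = 35876 + (1/64)*(-42)**2 = 35876 + (1/64)*1764 = 35876 + 441/16 = 574457/16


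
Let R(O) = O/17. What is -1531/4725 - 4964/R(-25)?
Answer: 15947801/4725 ≈ 3375.2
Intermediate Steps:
R(O) = O/17 (R(O) = O*(1/17) = O/17)
-1531/4725 - 4964/R(-25) = -1531/4725 - 4964/((1/17)*(-25)) = -1531*1/4725 - 4964/(-25/17) = -1531/4725 - 4964*(-17/25) = -1531/4725 + 84388/25 = 15947801/4725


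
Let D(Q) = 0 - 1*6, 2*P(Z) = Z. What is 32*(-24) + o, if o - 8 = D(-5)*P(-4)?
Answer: -748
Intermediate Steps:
P(Z) = Z/2
D(Q) = -6 (D(Q) = 0 - 6 = -6)
o = 20 (o = 8 - 3*(-4) = 8 - 6*(-2) = 8 + 12 = 20)
32*(-24) + o = 32*(-24) + 20 = -768 + 20 = -748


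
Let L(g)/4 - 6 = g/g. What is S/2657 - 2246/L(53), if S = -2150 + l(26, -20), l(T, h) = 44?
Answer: -3013295/37198 ≈ -81.007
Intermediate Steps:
L(g) = 28 (L(g) = 24 + 4*(g/g) = 24 + 4*1 = 24 + 4 = 28)
S = -2106 (S = -2150 + 44 = -2106)
S/2657 - 2246/L(53) = -2106/2657 - 2246/28 = -2106*1/2657 - 2246*1/28 = -2106/2657 - 1123/14 = -3013295/37198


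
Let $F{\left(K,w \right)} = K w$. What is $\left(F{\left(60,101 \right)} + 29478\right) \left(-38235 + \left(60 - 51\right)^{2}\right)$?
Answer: $-1355916852$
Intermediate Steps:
$\left(F{\left(60,101 \right)} + 29478\right) \left(-38235 + \left(60 - 51\right)^{2}\right) = \left(60 \cdot 101 + 29478\right) \left(-38235 + \left(60 - 51\right)^{2}\right) = \left(6060 + 29478\right) \left(-38235 + 9^{2}\right) = 35538 \left(-38235 + 81\right) = 35538 \left(-38154\right) = -1355916852$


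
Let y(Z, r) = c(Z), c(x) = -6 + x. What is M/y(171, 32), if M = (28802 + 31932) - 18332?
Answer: 14134/55 ≈ 256.98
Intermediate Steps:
y(Z, r) = -6 + Z
M = 42402 (M = 60734 - 18332 = 42402)
M/y(171, 32) = 42402/(-6 + 171) = 42402/165 = 42402*(1/165) = 14134/55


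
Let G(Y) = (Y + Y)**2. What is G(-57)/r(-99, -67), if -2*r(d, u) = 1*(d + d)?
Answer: 1444/11 ≈ 131.27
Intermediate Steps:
r(d, u) = -d (r(d, u) = -(d + d)/2 = -2*d/2 = -d)
G(Y) = 4*Y**2 (G(Y) = (2*Y)**2 = 4*Y**2)
G(-57)/r(-99, -67) = (4*(-57)**2)/((-1*(-99))) = (4*3249)/99 = 12996*(1/99) = 1444/11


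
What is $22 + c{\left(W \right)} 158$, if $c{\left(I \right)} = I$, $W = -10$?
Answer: $-1558$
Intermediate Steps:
$22 + c{\left(W \right)} 158 = 22 - 1580 = -1558$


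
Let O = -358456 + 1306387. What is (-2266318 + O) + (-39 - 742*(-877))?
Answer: -667692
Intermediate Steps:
O = 947931
(-2266318 + O) + (-39 - 742*(-877)) = (-2266318 + 947931) + (-39 - 742*(-877)) = -1318387 + (-39 + 650734) = -1318387 + 650695 = -667692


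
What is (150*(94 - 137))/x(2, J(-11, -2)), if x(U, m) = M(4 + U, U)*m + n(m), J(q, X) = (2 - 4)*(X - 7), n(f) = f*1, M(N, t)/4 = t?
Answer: -1075/27 ≈ -39.815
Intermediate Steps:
M(N, t) = 4*t
n(f) = f
J(q, X) = 14 - 2*X (J(q, X) = -2*(-7 + X) = 14 - 2*X)
x(U, m) = m + 4*U*m (x(U, m) = (4*U)*m + m = 4*U*m + m = m + 4*U*m)
(150*(94 - 137))/x(2, J(-11, -2)) = (150*(94 - 137))/(((14 - 2*(-2))*(1 + 4*2))) = (150*(-43))/(((14 + 4)*(1 + 8))) = -6450/(18*9) = -6450/162 = -6450*1/162 = -1075/27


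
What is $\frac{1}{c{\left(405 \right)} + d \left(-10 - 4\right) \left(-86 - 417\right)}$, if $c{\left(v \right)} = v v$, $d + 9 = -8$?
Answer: $\frac{1}{44311} \approx 2.2568 \cdot 10^{-5}$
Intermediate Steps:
$d = -17$ ($d = -9 - 8 = -17$)
$c{\left(v \right)} = v^{2}$
$\frac{1}{c{\left(405 \right)} + d \left(-10 - 4\right) \left(-86 - 417\right)} = \frac{1}{405^{2} + - 17 \left(-10 - 4\right) \left(-86 - 417\right)} = \frac{1}{164025 + \left(-17\right) \left(-14\right) \left(-503\right)} = \frac{1}{164025 + 238 \left(-503\right)} = \frac{1}{164025 - 119714} = \frac{1}{44311}$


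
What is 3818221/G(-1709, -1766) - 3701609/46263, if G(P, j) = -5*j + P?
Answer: 150283200434/329438823 ≈ 456.18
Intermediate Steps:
G(P, j) = P - 5*j
3818221/G(-1709, -1766) - 3701609/46263 = 3818221/(-1709 - 5*(-1766)) - 3701609/46263 = 3818221/(-1709 + 8830) - 3701609*1/46263 = 3818221/7121 - 3701609/46263 = 150283200434/329438823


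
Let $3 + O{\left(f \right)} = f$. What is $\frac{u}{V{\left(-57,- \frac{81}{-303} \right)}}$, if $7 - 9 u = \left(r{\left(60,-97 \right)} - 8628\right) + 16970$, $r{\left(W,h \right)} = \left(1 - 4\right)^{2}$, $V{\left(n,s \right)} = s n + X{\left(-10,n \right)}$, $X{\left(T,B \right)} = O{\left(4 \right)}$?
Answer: $\frac{421372}{6471} \approx 65.117$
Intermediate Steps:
$O{\left(f \right)} = -3 + f$
$X{\left(T,B \right)} = 1$ ($X{\left(T,B \right)} = -3 + 4 = 1$)
$V{\left(n,s \right)} = 1 + n s$ ($V{\left(n,s \right)} = s n + 1 = n s + 1 = 1 + n s$)
$r{\left(W,h \right)} = 9$ ($r{\left(W,h \right)} = \left(-3\right)^{2} = 9$)
$u = - \frac{8344}{9}$ ($u = \frac{7}{9} - \frac{\left(9 - 8628\right) + 16970}{9} = \frac{7}{9} - \frac{-8619 + 16970}{9} = \frac{7}{9} - \frac{8351}{9} = - \frac{8344}{9} \approx -927.11$)
$\frac{u}{V{\left(-57,- \frac{81}{-303} \right)}} = - \frac{8344}{9 \left(1 - 57 \left(- \frac{81}{-303}\right)\right)} = - \frac{8344}{9 \left(1 - 57 \left(\left(-81\right) \left(- \frac{1}{303}\right)\right)\right)} = - \frac{8344}{9 \left(1 - \frac{1539}{101}\right)} = - \frac{8344}{9 \left(- \frac{1438}{101}\right)} = \left(- \frac{8344}{9}\right) \left(- \frac{101}{1438}\right) = \frac{421372}{6471}$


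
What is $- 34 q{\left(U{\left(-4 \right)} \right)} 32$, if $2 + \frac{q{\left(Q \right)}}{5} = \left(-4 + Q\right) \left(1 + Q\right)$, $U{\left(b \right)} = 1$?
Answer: $43520$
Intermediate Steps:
$q{\left(Q \right)} = -10 + 5 \left(1 + Q\right) \left(-4 + Q\right)$ ($q{\left(Q \right)} = -10 + 5 \left(-4 + Q\right) \left(1 + Q\right) = -10 + 5 \left(1 + Q\right) \left(-4 + Q\right)$)
$- 34 q{\left(U{\left(-4 \right)} \right)} 32 = - 34 \left(-30 - 15 + 5 \cdot 1^{2}\right) 32 = - 34 \left(-30 - 15 + 5 \cdot 1\right) 32 = - 34 \left(-30 - 15 + 5\right) 32 = \left(-34\right) \left(-40\right) 32 = 1360 \cdot 32 = 43520$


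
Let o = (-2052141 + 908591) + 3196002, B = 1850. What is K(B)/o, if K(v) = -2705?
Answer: -2705/2052452 ≈ -0.0013179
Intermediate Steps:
o = 2052452 (o = -1143550 + 3196002 = 2052452)
K(B)/o = -2705/2052452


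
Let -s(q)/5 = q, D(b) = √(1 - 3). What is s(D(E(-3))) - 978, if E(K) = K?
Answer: -978 - 5*I*√2 ≈ -978.0 - 7.0711*I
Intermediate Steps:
D(b) = I*√2 (D(b) = √(-2) = I*√2)
s(q) = -5*q
s(D(E(-3))) - 978 = -5*I*√2 - 978 = -978 - 5*I*√2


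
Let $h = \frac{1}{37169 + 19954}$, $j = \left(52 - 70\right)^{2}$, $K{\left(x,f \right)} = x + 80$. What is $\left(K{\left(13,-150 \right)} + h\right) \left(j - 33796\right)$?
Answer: $- \frac{177817991680}{57123} \approx -3.1129 \cdot 10^{6}$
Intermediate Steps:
$K{\left(x,f \right)} = 80 + x$
$j = 324$ ($j = \left(-18\right)^{2} = 324$)
$h = \frac{1}{57123} \approx 1.7506 \cdot 10^{-5}$
$\left(K{\left(13,-150 \right)} + h\right) \left(j - 33796\right) = \left(\left(80 + 13\right) + \frac{1}{57123}\right) \left(324 - 33796\right) = \left(93 + \frac{1}{57123}\right) \left(-33472\right) = \frac{5312440}{57123} \left(-33472\right) = - \frac{177817991680}{57123}$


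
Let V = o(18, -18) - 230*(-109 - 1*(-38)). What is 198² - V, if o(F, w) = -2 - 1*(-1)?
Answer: 22875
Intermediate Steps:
o(F, w) = -1 (o(F, w) = -2 + 1 = -1)
V = 16329 (V = -1 - 230*(-109 - 1*(-38)) = -1 - 230*(-109 + 38) = -1 - 230*(-71) = -1 + 16330 = 16329)
198² - V = 198² - 1*16329 = 39204 - 16329 = 22875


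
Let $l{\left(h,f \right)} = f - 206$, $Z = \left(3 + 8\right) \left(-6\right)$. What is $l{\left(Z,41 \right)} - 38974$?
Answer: $-39139$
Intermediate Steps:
$Z = -66$ ($Z = 11 \left(-6\right) = -66$)
$l{\left(h,f \right)} = -206 + f$
$l{\left(Z,41 \right)} - 38974 = \left(-206 + 41\right) - 38974 = -165 - 38974 = -39139$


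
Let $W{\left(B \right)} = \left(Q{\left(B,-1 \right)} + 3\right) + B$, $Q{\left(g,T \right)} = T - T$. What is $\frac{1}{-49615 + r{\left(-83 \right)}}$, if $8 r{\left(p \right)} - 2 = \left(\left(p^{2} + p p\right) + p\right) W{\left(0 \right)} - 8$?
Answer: $- \frac{8}{355841} \approx -2.2482 \cdot 10^{-5}$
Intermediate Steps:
$Q{\left(g,T \right)} = 0$
$W{\left(B \right)} = 3 + B$ ($W{\left(B \right)} = \left(0 + 3\right) + B = 3 + B$)
$r{\left(p \right)} = - \frac{3}{4} + \frac{3 p^{2}}{4} + \frac{3 p}{8}$ ($r{\left(p \right)} = \frac{1}{4} + \frac{\left(\left(p^{2} + p p\right) + p\right) \left(3 + 0\right) - 8}{8} = \frac{1}{4} + \frac{\left(\left(p^{2} + p^{2}\right) + p\right) 3 - 8}{8} = \frac{1}{4} + \frac{\left(2 p^{2} + p\right) 3 - 8}{8} = \frac{1}{4} + \frac{\left(p + 2 p^{2}\right) 3 - 8}{8} = \frac{1}{4} + \frac{\left(3 p + 6 p^{2}\right) - 8}{8} = \frac{1}{4} + \frac{-8 + 3 p + 6 p^{2}}{8} = \frac{1}{4} + \left(-1 + \frac{3 p^{2}}{4} + \frac{3 p}{8}\right) = - \frac{3}{4} + \frac{3 p^{2}}{4} + \frac{3 p}{8}$)
$\frac{1}{-49615 + r{\left(-83 \right)}} = \frac{1}{-49615 + \left(- \frac{3}{4} + \frac{3 \left(-83\right)^{2}}{4} + \frac{3}{8} \left(-83\right)\right)} = \frac{1}{-49615 - - \frac{41079}{8}} = \frac{1}{-49615 + \frac{41079}{8}} = \frac{1}{- \frac{355841}{8}} = - \frac{8}{355841}$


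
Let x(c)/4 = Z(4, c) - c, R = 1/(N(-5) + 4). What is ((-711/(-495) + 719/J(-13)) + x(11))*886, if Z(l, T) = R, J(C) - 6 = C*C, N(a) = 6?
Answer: -64904816/1925 ≈ -33717.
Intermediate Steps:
R = 1/10 (R = 1/(6 + 4) = 1/10 ≈ 0.10000)
J(C) = 6 + C**2 (J(C) = 6 + C*C = 6 + C**2)
Z(l, T) = 1/10
x(c) = 2/5 - 4*c (x(c) = 4*(1/10 - c) = 2/5 - 4*c)
((-711/(-495) + 719/J(-13)) + x(11))*886 = ((-711/(-495) + 719/(6 + (-13)**2)) + (2/5 - 4*11))*886 = ((-711*(-1/495) + 719/(6 + 169)) + (2/5 - 44))*886 = ((79/55 + 719/175) - 218/5)*886 = (10674/1925 - 218/5)*886 = -73256/1925*886 = -64904816/1925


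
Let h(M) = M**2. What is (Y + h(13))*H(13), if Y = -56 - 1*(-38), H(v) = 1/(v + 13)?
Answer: 151/26 ≈ 5.8077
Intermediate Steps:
H(v) = 1/(13 + v)
Y = -18 (Y = -56 + 38 = -18)
(Y + h(13))*H(13) = (-18 + 13**2)/(13 + 13) = (-18 + 169)/26 = 151*(1/26) = 151/26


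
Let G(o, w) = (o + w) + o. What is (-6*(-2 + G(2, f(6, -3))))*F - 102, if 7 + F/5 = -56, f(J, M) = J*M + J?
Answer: -19002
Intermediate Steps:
f(J, M) = J + J*M
G(o, w) = w + 2*o
F = -315 (F = -35 + 5*(-56) = -35 - 280 = -315)
(-6*(-2 + G(2, f(6, -3))))*F - 102 = -6*(-2 + (6*(1 - 3) + 2*2))*(-315) - 102 = -6*(-2 + (6*(-2) + 4))*(-315) - 102 = -6*(-2 + (-12 + 4))*(-315) - 102 = -6*(-2 - 8)*(-315) - 102 = -6*(-10)*(-315) - 102 = 60*(-315) - 102 = -18900 - 102 = -19002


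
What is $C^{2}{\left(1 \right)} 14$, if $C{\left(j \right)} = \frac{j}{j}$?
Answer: $14$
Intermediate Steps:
$C{\left(j \right)} = 1$
$C^{2}{\left(1 \right)} 14 = 1^{2} \cdot 14 = 1 \cdot 14 = 14$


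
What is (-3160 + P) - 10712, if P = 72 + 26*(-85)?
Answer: -16010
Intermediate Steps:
P = -2138 (P = 72 - 2210 = -2138)
(-3160 + P) - 10712 = (-3160 - 2138) - 10712 = -5298 - 10712 = -16010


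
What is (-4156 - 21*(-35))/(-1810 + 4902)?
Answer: -3421/3092 ≈ -1.1064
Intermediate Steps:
(-4156 - 21*(-35))/(-1810 + 4902) = (-4156 + 735)/3092 = -3421*1/3092 = -3421/3092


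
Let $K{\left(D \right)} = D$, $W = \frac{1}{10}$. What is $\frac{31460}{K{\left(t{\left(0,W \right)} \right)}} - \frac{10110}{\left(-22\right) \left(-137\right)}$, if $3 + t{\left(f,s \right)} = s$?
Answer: $- \frac{474248795}{43703} \approx -10852.0$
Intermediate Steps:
$W = \frac{1}{10} \approx 0.1$
$t{\left(f,s \right)} = -3 + s$
$\frac{31460}{K{\left(t{\left(0,W \right)} \right)}} - \frac{10110}{\left(-22\right) \left(-137\right)} = \frac{31460}{-3 + \frac{1}{10}} - \frac{10110}{\left(-22\right) \left(-137\right)} = \frac{31460}{- \frac{29}{10}} - \frac{10110}{3014} = 31460 \left(- \frac{10}{29}\right) - \frac{5055}{1507} = - \frac{314600}{29} - \frac{5055}{1507} = - \frac{474248795}{43703}$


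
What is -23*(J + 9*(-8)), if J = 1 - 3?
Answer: 1702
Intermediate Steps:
J = -2
-23*(J + 9*(-8)) = -23*(-2 + 9*(-8)) = -23*(-2 - 72) = -23*(-74) = 1702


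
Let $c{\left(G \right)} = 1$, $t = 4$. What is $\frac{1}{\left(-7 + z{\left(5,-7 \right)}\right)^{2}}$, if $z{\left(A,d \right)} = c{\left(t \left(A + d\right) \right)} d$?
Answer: $\frac{1}{196} \approx 0.005102$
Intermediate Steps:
$z{\left(A,d \right)} = d$ ($z{\left(A,d \right)} = 1 d = d$)
$\frac{1}{\left(-7 + z{\left(5,-7 \right)}\right)^{2}} = \frac{1}{\left(-7 - 7\right)^{2}} = \frac{1}{\left(-14\right)^{2}} = \frac{1}{196}$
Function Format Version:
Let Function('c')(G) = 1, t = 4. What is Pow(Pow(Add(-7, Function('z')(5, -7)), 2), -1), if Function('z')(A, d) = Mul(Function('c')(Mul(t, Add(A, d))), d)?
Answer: Rational(1, 196) ≈ 0.0051020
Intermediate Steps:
Function('z')(A, d) = d (Function('z')(A, d) = Mul(1, d) = d)
Pow(Pow(Add(-7, Function('z')(5, -7)), 2), -1) = Pow(Pow(Add(-7, -7), 2), -1) = Pow(Pow(-14, 2), -1) = Pow(196, -1) = Rational(1, 196)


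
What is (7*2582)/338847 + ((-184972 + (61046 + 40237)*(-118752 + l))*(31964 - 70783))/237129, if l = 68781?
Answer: 22192038784904261897/26783483421 ≈ 8.2857e+8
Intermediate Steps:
(7*2582)/338847 + ((-184972 + (61046 + 40237)*(-118752 + l))*(31964 - 70783))/237129 = (7*2582)/338847 + ((-184972 + (61046 + 40237)*(-118752 + 68781))*(31964 - 70783))/237129 = 18074*(1/338847) + ((-184972 + 101283*(-49971))*(-38819))*(1/237129) = 18074/338847 + ((-184972 - 5061212793)*(-38819))*(1/237129) = 18074/338847 - 5061397765*(-38819)*(1/237129) = 18074/338847 + 196478399839535*(1/237129) = 18074/338847 + 196478399839535/237129 = 22192038784904261897/26783483421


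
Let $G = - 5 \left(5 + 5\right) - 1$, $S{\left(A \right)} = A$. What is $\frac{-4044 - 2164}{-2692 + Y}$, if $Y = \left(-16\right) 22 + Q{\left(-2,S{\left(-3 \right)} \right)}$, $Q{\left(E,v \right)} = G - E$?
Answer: $\frac{6208}{3093} \approx 2.0071$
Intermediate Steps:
$G = -51$ ($G = \left(-5\right) 10 - 1 = -50 - 1 = -51$)
$Q{\left(E,v \right)} = -51 - E$
$Y = -401$ ($Y = \left(-16\right) 22 - 49 = -352 + \left(-51 + 2\right) = -352 - 49 = -401$)
$\frac{-4044 - 2164}{-2692 + Y} = \frac{-4044 - 2164}{-2692 - 401} = - \frac{6208}{-3093} = \left(-6208\right) \left(- \frac{1}{3093}\right) = \frac{6208}{3093}$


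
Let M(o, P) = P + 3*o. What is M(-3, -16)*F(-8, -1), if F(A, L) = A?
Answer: 200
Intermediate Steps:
M(-3, -16)*F(-8, -1) = (-16 + 3*(-3))*(-8) = (-16 - 9)*(-8) = -25*(-8) = 200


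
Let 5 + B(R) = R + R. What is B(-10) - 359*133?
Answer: -47772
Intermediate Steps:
B(R) = -5 + 2*R (B(R) = -5 + (R + R) = -5 + 2*R)
B(-10) - 359*133 = (-5 + 2*(-10)) - 359*133 = (-5 - 20) - 47747 = -25 - 47747 = -47772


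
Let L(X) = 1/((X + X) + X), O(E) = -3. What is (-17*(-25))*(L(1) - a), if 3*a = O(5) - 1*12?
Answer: 6800/3 ≈ 2266.7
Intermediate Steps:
L(X) = 1/(3*X) (L(X) = 1/(2*X + X) = 1/(3*X))
a = -5 (a = (-3 - 1*12)/3 = (-3 - 12)/3 = (1/3)*(-15) = -5)
(-17*(-25))*(L(1) - a) = (-17*(-25))*((1/3)/1 - 1*(-5)) = 425*((1/3)*1 + 5) = 425*(1/3 + 5) = 425*(16/3) = 6800/3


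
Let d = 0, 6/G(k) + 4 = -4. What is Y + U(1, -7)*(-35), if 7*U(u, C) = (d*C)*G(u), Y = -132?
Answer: -132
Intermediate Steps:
G(k) = -¾ (G(k) = 6/(-4 - 4) = 6/(-8) = 6*(-⅛) = -¾)
U(u, C) = 0 (U(u, C) = ((0*C)*(-¾))/7 = (0*(-¾))/7 = (⅐)*0 = 0)
Y + U(1, -7)*(-35) = -132 + 0*(-35) = -132 + 0 = -132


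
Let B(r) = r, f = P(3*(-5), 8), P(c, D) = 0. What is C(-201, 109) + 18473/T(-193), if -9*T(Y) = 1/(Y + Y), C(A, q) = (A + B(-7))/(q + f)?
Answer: 6995096810/109 ≈ 6.4175e+7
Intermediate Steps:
f = 0
C(A, q) = (-7 + A)/q (C(A, q) = (A - 7)/(q + 0) = (-7 + A)/q)
T(Y) = -1/(18*Y) (T(Y) = -1/(9*(Y + Y)) = -1/(2*Y)/9 = -1/(18*Y))
C(-201, 109) + 18473/T(-193) = (-7 - 201)/109 + 18473/((-1/18/(-193))) = (1/109)*(-208) + 18473/((-1/18*(-1/193))) = -208/109 + 18473/(1/3474) = -208/109 + 18473*3474 = -208/109 + 64175202 = 6995096810/109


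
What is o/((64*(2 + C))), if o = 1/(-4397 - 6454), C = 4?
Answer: -1/4166784 ≈ -2.3999e-7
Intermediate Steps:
o = -1/10851 (o = 1/(-10851) = -1/10851 ≈ -9.2157e-5)
o/((64*(2 + C))) = -1/(64*(2 + 4))/10851 = -1/(10851*(64*6)) = -1/10851/384 = -1/10851*1/384 = -1/4166784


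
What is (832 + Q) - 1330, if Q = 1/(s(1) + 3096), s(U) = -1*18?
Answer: -1532843/3078 ≈ -498.00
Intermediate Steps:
s(U) = -18
Q = 1/3078 (Q = 1/(-18 + 3096) = 1/3078 ≈ 0.00032489)
(832 + Q) - 1330 = (832 + 1/3078) - 1330 = 2560897/3078 - 1330 = -1532843/3078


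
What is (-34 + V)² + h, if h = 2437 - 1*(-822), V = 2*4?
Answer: 3935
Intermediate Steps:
V = 8
h = 3259 (h = 2437 + 822 = 3259)
(-34 + V)² + h = (-34 + 8)² + 3259 = (-26)² + 3259 = 676 + 3259 = 3935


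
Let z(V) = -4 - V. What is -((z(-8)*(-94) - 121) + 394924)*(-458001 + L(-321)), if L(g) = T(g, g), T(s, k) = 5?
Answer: 180645988292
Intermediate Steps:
L(g) = 5
-((z(-8)*(-94) - 121) + 394924)*(-458001 + L(-321)) = -(((-4 - 1*(-8))*(-94) - 121) + 394924)*(-458001 + 5) = -(((-4 + 8)*(-94) - 121) + 394924)*(-457996) = -((4*(-94) - 121) + 394924)*(-457996) = -((-376 - 121) + 394924)*(-457996) = -(-497 + 394924)*(-457996) = -394427*(-457996) = -1*(-180645988292) = 180645988292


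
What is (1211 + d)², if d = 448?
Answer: 2752281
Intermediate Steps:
(1211 + d)² = (1211 + 448)² = 1659² = 2752281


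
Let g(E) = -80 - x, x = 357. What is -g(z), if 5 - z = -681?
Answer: 437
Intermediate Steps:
z = 686 (z = 5 - 1*(-681) = 5 + 681 = 686)
g(E) = -437 (g(E) = -80 - 1*357 = -80 - 357 = -437)
-g(z) = -1*(-437) = 437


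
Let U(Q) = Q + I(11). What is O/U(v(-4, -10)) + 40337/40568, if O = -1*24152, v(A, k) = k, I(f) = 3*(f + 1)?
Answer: -44488617/47944 ≈ -927.93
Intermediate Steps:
I(f) = 3 + 3*f (I(f) = 3*(1 + f) = 3 + 3*f)
O = -24152
U(Q) = 36 + Q (U(Q) = Q + (3 + 3*11) = Q + (3 + 33) = Q + 36 = 36 + Q)
O/U(v(-4, -10)) + 40337/40568 = -24152/(36 - 10) + 40337/40568 = -24152/26 + 40337*(1/40568) = -24152*1/26 + 3667/3688 = -12076/13 + 3667/3688 = -44488617/47944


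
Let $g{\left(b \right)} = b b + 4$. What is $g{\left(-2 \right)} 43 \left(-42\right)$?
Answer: $-14448$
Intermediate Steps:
$g{\left(b \right)} = 4 + b^{2}$ ($g{\left(b \right)} = b^{2} + 4 = 4 + b^{2}$)
$g{\left(-2 \right)} 43 \left(-42\right) = \left(4 + \left(-2\right)^{2}\right) 43 \left(-42\right) = \left(4 + 4\right) 43 \left(-42\right) = 8 \cdot 43 \left(-42\right) = 344 \left(-42\right) = -14448$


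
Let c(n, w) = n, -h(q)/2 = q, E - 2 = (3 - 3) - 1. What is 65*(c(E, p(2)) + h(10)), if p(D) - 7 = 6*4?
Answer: -1235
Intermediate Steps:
p(D) = 31 (p(D) = 7 + 6*4 = 7 + 24 = 31)
E = 1 (E = 2 + ((3 - 3) - 1) = 2 + (0 - 1) = 2 - 1 = 1)
h(q) = -2*q
65*(c(E, p(2)) + h(10)) = 65*(1 - 2*10) = 65*(1 - 20) = 65*(-19) = -1235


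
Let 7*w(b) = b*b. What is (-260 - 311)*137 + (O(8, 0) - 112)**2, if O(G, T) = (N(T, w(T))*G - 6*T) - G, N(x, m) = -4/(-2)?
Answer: -67411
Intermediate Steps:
w(b) = b**2/7 (w(b) = (b*b)/7 = b**2/7)
N(x, m) = 2 (N(x, m) = -4*(-1/2) = 2)
O(G, T) = G - 6*T (O(G, T) = (2*G - 6*T) - G = (-6*T + 2*G) - G = G - 6*T)
(-260 - 311)*137 + (O(8, 0) - 112)**2 = (-260 - 311)*137 + ((8 - 6*0) - 112)**2 = -571*137 + ((8 + 0) - 112)**2 = -78227 + (8 - 112)**2 = -78227 + (-104)**2 = -78227 + 10816 = -67411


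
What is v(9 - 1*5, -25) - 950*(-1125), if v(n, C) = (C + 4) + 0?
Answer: 1068729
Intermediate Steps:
v(n, C) = 4 + C (v(n, C) = (4 + C) + 0 = 4 + C)
v(9 - 1*5, -25) - 950*(-1125) = (4 - 25) - 950*(-1125) = -21 + 1068750 = 1068729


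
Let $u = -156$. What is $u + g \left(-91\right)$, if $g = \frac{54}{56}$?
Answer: $- \frac{975}{4} \approx -243.75$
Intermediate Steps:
$g = \frac{27}{28}$ ($g = 54 \cdot \frac{1}{56} = \frac{27}{28} \approx 0.96429$)
$u + g \left(-91\right) = -156 + \frac{27}{28} \left(-91\right) = -156 - \frac{351}{4} = - \frac{975}{4}$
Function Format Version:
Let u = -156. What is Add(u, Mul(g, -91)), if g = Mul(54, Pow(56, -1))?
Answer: Rational(-975, 4) ≈ -243.75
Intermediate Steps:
g = Rational(27, 28) (g = Mul(54, Rational(1, 56)) = Rational(27, 28) ≈ 0.96429)
Add(u, Mul(g, -91)) = Add(-156, Mul(Rational(27, 28), -91)) = Add(-156, Rational(-351, 4)) = Rational(-975, 4)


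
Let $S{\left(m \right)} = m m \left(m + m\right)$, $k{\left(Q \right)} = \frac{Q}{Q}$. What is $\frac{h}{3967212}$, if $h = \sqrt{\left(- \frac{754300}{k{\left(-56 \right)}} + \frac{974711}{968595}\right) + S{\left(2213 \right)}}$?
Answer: $\frac{\sqrt{20334971579165564179395}}{3842621707140} \approx 0.03711$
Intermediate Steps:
$k{\left(Q \right)} = 1$
$S{\left(m \right)} = 2 m^{3}$ ($S{\left(m \right)} = m^{2} \cdot 2 m = 2 m^{3}$)
$h = \frac{\sqrt{20334971579165564179395}}{968595}$ ($h = \sqrt{\left(- \frac{754300}{1} + \frac{974711}{968595}\right) + 2 \cdot 2213^{3}} = \sqrt{\left(\left(-754300\right) 1 + 974711 \cdot \frac{1}{968595}\right) + 2 \cdot 10837877597} = \sqrt{\left(-754300 + \frac{974711}{968595}\right) + 21675755194} = \sqrt{- \frac{730610233789}{968595} + 21675755194} = \sqrt{\frac{20994297491898641}{968595}} = \frac{\sqrt{20334971579165564179395}}{968595} \approx 1.4722 \cdot 10^{5}$)
$\frac{h}{3967212} = \frac{\frac{1}{968595} \sqrt{20334971579165564179395}}{3967212} = \frac{\sqrt{20334971579165564179395}}{968595} \cdot \frac{1}{3967212} = \frac{\sqrt{20334971579165564179395}}{3842621707140}$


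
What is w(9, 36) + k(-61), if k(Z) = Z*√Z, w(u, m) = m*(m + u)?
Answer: 1620 - 61*I*√61 ≈ 1620.0 - 476.43*I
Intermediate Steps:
k(Z) = Z^(3/2)
w(9, 36) + k(-61) = 36*(36 + 9) + (-61)^(3/2) = 36*45 - 61*I*√61 = 1620 - 61*I*√61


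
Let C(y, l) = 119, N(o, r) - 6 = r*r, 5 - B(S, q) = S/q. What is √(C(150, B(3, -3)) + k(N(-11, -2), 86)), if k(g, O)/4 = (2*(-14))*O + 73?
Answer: I*√9221 ≈ 96.026*I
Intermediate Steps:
B(S, q) = 5 - S/q
N(o, r) = 6 + r² (N(o, r) = 6 + r*r = 6 + r²)
k(g, O) = 292 - 112*O (k(g, O) = 4*((2*(-14))*O + 73) = 4*(-28*O + 73) = 4*(73 - 28*O) = 292 - 112*O)
√(C(150, B(3, -3)) + k(N(-11, -2), 86)) = √(119 + (292 - 112*86)) = √(119 + (292 - 9632)) = √(119 - 9340) = √(-9221) = I*√9221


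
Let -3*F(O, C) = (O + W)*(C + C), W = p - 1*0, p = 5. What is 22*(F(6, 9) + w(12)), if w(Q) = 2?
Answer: -1408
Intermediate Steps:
W = 5 (W = 5 - 1*0 = 5 + 0 = 5)
F(O, C) = -2*C*(5 + O)/3 (F(O, C) = -(O + 5)*(C + C)/3 = -(5 + O)*2*C/3 = -2*C*(5 + O)/3)
22*(F(6, 9) + w(12)) = 22*(-⅔*9*(5 + 6) + 2) = 22*(-⅔*9*11 + 2) = 22*(-66 + 2) = 22*(-64) = -1408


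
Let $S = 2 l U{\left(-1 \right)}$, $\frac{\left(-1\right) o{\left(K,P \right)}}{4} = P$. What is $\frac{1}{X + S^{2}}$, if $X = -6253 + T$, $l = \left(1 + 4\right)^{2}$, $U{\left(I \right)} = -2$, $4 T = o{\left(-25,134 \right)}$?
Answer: $\frac{1}{3613} \approx 0.00027678$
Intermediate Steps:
$o{\left(K,P \right)} = - 4 P$
$T = -134$ ($T = \frac{\left(-4\right) 134}{4} = \frac{1}{4} \left(-536\right) = -134$)
$l = 25$ ($l = 5^{2} = 25$)
$X = -6387$ ($X = -6253 - 134 = -6387$)
$S = -100$ ($S = 2 \cdot 25 \left(-2\right) = 50 \left(-2\right) = -100$)
$\frac{1}{X + S^{2}} = \frac{1}{-6387 + \left(-100\right)^{2}} = \frac{1}{-6387 + 10000} = \frac{1}{3613}$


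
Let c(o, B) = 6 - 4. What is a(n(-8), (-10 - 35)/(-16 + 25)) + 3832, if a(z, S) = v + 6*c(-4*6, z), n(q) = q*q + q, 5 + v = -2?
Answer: 3837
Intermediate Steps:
v = -7 (v = -5 - 2 = -7)
c(o, B) = 2
n(q) = q + q² (n(q) = q² + q = q + q²)
a(z, S) = 5 (a(z, S) = -7 + 6*2 = -7 + 12 = 5)
a(n(-8), (-10 - 35)/(-16 + 25)) + 3832 = 5 + 3832 = 3837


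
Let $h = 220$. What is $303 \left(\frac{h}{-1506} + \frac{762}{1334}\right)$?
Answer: $\frac{21565823}{167417} \approx 128.81$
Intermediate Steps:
$303 \left(\frac{h}{-1506} + \frac{762}{1334}\right) = 303 \left(\frac{220}{-1506} + \frac{762}{1334}\right) = 303 \left(220 \left(- \frac{1}{1506}\right) + 762 \cdot \frac{1}{1334}\right) = 303 \left(- \frac{110}{753} + \frac{381}{667}\right) = 303 \cdot \frac{213523}{502251} = \frac{21565823}{167417}$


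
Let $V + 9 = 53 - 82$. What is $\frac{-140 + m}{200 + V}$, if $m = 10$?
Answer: $- \frac{65}{81} \approx -0.80247$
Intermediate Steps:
$V = -38$ ($V = -9 + \left(53 - 82\right) = -9 - 29 = -38$)
$\frac{-140 + m}{200 + V} = \frac{-140 + 10}{200 - 38} = - \frac{130}{162} = \left(-130\right) \frac{1}{162} = - \frac{65}{81}$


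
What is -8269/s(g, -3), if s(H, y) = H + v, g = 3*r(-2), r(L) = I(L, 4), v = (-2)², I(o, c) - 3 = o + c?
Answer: -8269/19 ≈ -435.21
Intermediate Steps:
I(o, c) = 3 + c + o (I(o, c) = 3 + (o + c) = 3 + (c + o) = 3 + c + o)
v = 4
r(L) = 7 + L (r(L) = 3 + 4 + L = 7 + L)
g = 15 (g = 3*(7 - 2) = 3*5 = 15)
s(H, y) = 4 + H (s(H, y) = H + 4 = 4 + H)
-8269/s(g, -3) = -8269/(4 + 15) = -8269/19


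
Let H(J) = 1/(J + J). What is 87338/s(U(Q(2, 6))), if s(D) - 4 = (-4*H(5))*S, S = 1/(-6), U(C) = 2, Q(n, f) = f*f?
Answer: 1310070/61 ≈ 21477.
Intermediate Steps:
Q(n, f) = f²
S = -⅙ ≈ -0.16667
H(J) = 1/(2*J)
s(D) = 61/15 (s(D) = 4 - 2/5*(-⅙) = 4 - 4*⅒*(-⅙) = 4 - ⅖*(-⅙) = 4 + 1/15 = 61/15)
87338/s(U(Q(2, 6))) = 87338/(61/15) = 87338*(15/61) = 1310070/61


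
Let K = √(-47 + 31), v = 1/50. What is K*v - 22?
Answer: -22 + 2*I/25 ≈ -22.0 + 0.08*I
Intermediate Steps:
v = 1/50 ≈ 0.020000
K = 4*I (K = √(-16) = 4*I ≈ 4.0*I)
K*v - 22 = (4*I)*(1/50) - 22 = 2*I/25 - 22 = -22 + 2*I/25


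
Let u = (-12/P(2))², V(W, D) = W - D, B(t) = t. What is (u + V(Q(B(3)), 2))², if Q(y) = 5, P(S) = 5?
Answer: 47961/625 ≈ 76.738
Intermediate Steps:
u = 144/25 (u = (-12/5)² = 144/25 ≈ 5.7600)
(u + V(Q(B(3)), 2))² = (144/25 + (5 - 1*2))² = (144/25 + (5 - 2))² = (144/25 + 3)² = (219/25)² = 47961/625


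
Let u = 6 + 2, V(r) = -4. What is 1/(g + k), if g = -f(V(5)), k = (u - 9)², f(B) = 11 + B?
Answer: -⅙ ≈ -0.16667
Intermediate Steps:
u = 8
k = 1 (k = (8 - 9)² = (-1)² = 1)
g = -7 (g = -(11 - 4) = -1*7 = -7)
1/(g + k) = 1/(-7 + 1) = 1/(-6) = -⅙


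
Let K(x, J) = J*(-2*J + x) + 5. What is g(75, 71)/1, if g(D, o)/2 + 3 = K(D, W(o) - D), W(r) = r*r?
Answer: -97899720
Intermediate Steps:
W(r) = r**2
K(x, J) = 5 + J*(x - 2*J) (K(x, J) = J*(x - 2*J) + 5 = 5 + J*(x - 2*J))
g(D, o) = 4 - 4*(o**2 - D)**2 + 2*D*(o**2 - D) (g(D, o) = -6 + 2*(5 - 2*(o**2 - D)**2 + (o**2 - D)*D) = -6 + 2*(5 - 2*(o**2 - D)**2 + D*(o**2 - D)) = -6 + (10 - 4*(o**2 - D)**2 + 2*D*(o**2 - D)) = 4 - 4*(o**2 - D)**2 + 2*D*(o**2 - D))
g(75, 71)/1 = (4 - 4*(75 - 1*71**2)**2 - 2*75*(75 - 1*71**2))/1 = 1*(4 - 4*(75 - 1*5041)**2 - 2*75*(75 - 1*5041)) = 1*(4 - 4*(75 - 5041)**2 - 2*75*(75 - 5041)) = 1*(4 - 4*(-4966)**2 - 2*75*(-4966)) = 1*(4 - 4*24661156 + 744900) = 1*(4 - 98644624 + 744900) = 1*(-97899720) = -97899720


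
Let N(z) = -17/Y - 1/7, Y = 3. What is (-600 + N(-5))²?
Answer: 161849284/441 ≈ 3.6701e+5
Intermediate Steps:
N(z) = -122/21 (N(z) = -17/3 - 1/7 = -17*⅓ - 1*⅐ = -17/3 - ⅐ = -122/21)
(-600 + N(-5))² = (-600 - 122/21)² = (-12722/21)² = 161849284/441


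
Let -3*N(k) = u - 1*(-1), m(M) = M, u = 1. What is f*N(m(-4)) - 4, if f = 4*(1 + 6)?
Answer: -68/3 ≈ -22.667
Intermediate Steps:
N(k) = -⅔ (N(k) = -(1 - 1*(-1))/3 = -(1 + 1)/3 = -⅓*2 = -⅔)
f = 28 (f = 4*7 = 28)
f*N(m(-4)) - 4 = 28*(-⅔) - 4 = -56/3 - 4 = -68/3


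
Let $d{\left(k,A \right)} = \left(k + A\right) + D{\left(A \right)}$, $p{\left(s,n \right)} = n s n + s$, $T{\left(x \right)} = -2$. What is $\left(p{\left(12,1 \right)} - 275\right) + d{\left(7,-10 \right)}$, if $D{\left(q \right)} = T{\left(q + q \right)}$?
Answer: $-256$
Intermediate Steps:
$D{\left(q \right)} = -2$
$p{\left(s,n \right)} = s + s n^{2}$ ($p{\left(s,n \right)} = s n^{2} + s = s + s n^{2}$)
$d{\left(k,A \right)} = -2 + A + k$ ($d{\left(k,A \right)} = \left(k + A\right) - 2 = \left(A + k\right) - 2 = -2 + A + k$)
$\left(p{\left(12,1 \right)} - 275\right) + d{\left(7,-10 \right)} = \left(12 \left(1 + 1^{2}\right) - 275\right) - 5 = \left(12 \left(1 + 1\right) - 275\right) - 5 = \left(12 \cdot 2 - 275\right) - 5 = \left(24 - 275\right) - 5 = -251 - 5 = -256$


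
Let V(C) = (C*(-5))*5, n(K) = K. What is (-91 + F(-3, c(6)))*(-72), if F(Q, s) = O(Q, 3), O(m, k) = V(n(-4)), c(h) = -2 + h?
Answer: -648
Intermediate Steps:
V(C) = -25*C (V(C) = -5*C*5 = -25*C)
O(m, k) = 100 (O(m, k) = -25*(-4) = 100)
F(Q, s) = 100
(-91 + F(-3, c(6)))*(-72) = (-91 + 100)*(-72) = 9*(-72) = -648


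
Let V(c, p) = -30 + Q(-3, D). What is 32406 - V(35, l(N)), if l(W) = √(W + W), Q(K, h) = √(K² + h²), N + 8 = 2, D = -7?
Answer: 32436 - √58 ≈ 32428.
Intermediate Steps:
N = -6 (N = -8 + 2 = -6)
l(W) = √2*√W (l(W) = √(2*W) = √2*√W)
V(c, p) = -30 + √58 (V(c, p) = -30 + √((-3)² + (-7)²) = -30 + √(9 + 49) = -30 + √58)
32406 - V(35, l(N)) = 32406 - (-30 + √58) = 32406 + (30 - √58) = 32436 - √58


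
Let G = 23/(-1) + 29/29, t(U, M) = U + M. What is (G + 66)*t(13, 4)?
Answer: 748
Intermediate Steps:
t(U, M) = M + U
G = -22 (G = 23*(-1) + 29*(1/29) = -23 + 1 = -22)
(G + 66)*t(13, 4) = (-22 + 66)*(4 + 13) = 44*17 = 748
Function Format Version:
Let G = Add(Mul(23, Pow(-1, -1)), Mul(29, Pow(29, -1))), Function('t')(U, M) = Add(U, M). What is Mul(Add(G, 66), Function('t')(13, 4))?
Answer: 748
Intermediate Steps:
Function('t')(U, M) = Add(M, U)
G = -22 (G = Add(Mul(23, -1), Mul(29, Rational(1, 29))) = Add(-23, 1) = -22)
Mul(Add(G, 66), Function('t')(13, 4)) = Mul(Add(-22, 66), Add(4, 13)) = Mul(44, 17) = 748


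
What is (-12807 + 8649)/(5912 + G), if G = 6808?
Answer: -693/2120 ≈ -0.32689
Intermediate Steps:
(-12807 + 8649)/(5912 + G) = (-12807 + 8649)/(5912 + 6808) = -4158/12720 = -4158*1/12720 = -693/2120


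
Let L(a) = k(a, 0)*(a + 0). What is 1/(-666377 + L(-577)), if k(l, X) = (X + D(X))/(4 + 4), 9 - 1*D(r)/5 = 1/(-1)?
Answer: -4/2679933 ≈ -1.4926e-6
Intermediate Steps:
D(r) = 50 (D(r) = 45 - 5/(-1) = 45 - 5*(-1) = 45 + 5 = 50)
k(l, X) = 25/4 + X/8 (k(l, X) = (X + 50)/(4 + 4) = (50 + X)/8 = (50 + X)*(⅛) = 25/4 + X/8)
L(a) = 25*a/4 (L(a) = (25/4 + (⅛)*0)*(a + 0) = (25/4 + 0)*a = 25*a/4)
1/(-666377 + L(-577)) = 1/(-666377 + (25/4)*(-577)) = 1/(-666377 - 14425/4) = 1/(-2679933/4) = -4/2679933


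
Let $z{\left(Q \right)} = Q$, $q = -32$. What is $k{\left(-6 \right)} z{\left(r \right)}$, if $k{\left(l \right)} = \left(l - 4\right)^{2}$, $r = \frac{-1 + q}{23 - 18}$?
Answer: $-660$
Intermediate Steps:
$r = - \frac{33}{5}$ ($r = \frac{-1 - 32}{23 - 18} = - \frac{33}{5} \approx -6.6$)
$k{\left(l \right)} = \left(-4 + l\right)^{2}$
$k{\left(-6 \right)} z{\left(r \right)} = \left(-4 - 6\right)^{2} \left(- \frac{33}{5}\right) = \left(-10\right)^{2} \left(- \frac{33}{5}\right) = 100 \left(- \frac{33}{5}\right) = -660$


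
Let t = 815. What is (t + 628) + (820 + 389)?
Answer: 2652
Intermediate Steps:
(t + 628) + (820 + 389) = (815 + 628) + (820 + 389) = 1443 + 1209 = 2652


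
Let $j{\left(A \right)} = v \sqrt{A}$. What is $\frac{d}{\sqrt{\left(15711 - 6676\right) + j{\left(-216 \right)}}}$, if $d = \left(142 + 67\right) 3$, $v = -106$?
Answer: $\frac{627}{\sqrt{9035 - 636 i \sqrt{6}}} \approx 6.5244 + 0.55837 i$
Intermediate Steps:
$j{\left(A \right)} = - 106 \sqrt{A}$
$d = 627$ ($d = 209 \cdot 3 = 627$)
$\frac{d}{\sqrt{\left(15711 - 6676\right) + j{\left(-216 \right)}}} = \frac{627}{\sqrt{\left(15711 - 6676\right) - 106 \sqrt{-216}}} = \frac{627}{\sqrt{9035 - 106 \cdot 6 i \sqrt{6}}} = \frac{627}{\sqrt{9035 - 636 i \sqrt{6}}}$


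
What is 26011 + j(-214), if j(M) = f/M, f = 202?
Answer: 2783076/107 ≈ 26010.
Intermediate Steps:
j(M) = 202/M
26011 + j(-214) = 26011 + 202/(-214) = 26011 + 202*(-1/214) = 26011 - 101/107 = 2783076/107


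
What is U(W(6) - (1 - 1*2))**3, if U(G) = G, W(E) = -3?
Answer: -8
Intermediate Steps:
U(W(6) - (1 - 1*2))**3 = (-3 - (1 - 1*2))**3 = (-3 - (1 - 2))**3 = (-3 - 1*(-1))**3 = (-3 + 1)**3 = (-2)**3 = -8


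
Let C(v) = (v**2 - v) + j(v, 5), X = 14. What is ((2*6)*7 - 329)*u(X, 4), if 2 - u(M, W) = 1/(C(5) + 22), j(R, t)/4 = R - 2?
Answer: -26215/54 ≈ -485.46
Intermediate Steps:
j(R, t) = -8 + 4*R (j(R, t) = 4*(R - 2) = 4*(-2 + R) = -8 + 4*R)
C(v) = -8 + v**2 + 3*v (C(v) = (v**2 - v) + (-8 + 4*v) = -8 + v**2 + 3*v)
u(M, W) = 107/54 (u(M, W) = 2 - 1/((-8 + 5**2 + 3*5) + 22) = 2 - 1/((-8 + 25 + 15) + 22) = 2 - 1/(32 + 22) = 2 - 1/54 = 107/54)
((2*6)*7 - 329)*u(X, 4) = ((2*6)*7 - 329)*(107/54) = (12*7 - 329)*(107/54) = (84 - 329)*(107/54) = -245*107/54 = -26215/54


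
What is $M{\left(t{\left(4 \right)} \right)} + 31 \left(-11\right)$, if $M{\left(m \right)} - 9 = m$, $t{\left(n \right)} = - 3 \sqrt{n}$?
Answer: $-338$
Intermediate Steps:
$M{\left(m \right)} = 9 + m$
$M{\left(t{\left(4 \right)} \right)} + 31 \left(-11\right) = \left(9 - 3 \sqrt{4}\right) + 31 \left(-11\right) = \left(9 - 6\right) - 341 = 3 - 341 = -338$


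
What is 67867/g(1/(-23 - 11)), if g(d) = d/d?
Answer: 67867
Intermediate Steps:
g(d) = 1
67867/g(1/(-23 - 11)) = 67867/1 = 67867*1 = 67867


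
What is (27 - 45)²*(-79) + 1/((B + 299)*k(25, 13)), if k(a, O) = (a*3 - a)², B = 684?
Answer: -62902169999/2457500 ≈ -25596.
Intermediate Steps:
k(a, O) = 4*a² (k(a, O) = (3*a - a)² = (2*a)² = 4*a²)
(27 - 45)²*(-79) + 1/((B + 299)*k(25, 13)) = (27 - 45)²*(-79) + 1/((684 + 299)*(4*25²)) = (-18)²*(-79) + 1/(983*(4*625)) = 324*(-79) + 1/(983*2500) = -25596 + 1/2457500 = -62902169999/2457500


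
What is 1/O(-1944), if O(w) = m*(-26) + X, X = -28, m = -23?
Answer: 1/570 ≈ 0.0017544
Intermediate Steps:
O(w) = 570 (O(w) = -23*(-26) - 28 = 598 - 28 = 570)
1/O(-1944) = 1/570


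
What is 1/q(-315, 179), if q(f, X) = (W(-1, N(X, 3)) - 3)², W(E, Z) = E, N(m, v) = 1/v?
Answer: 1/16 ≈ 0.062500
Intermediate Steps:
q(f, X) = 16 (q(f, X) = (-1 - 3)² = (-4)² = 16)
1/q(-315, 179) = 1/16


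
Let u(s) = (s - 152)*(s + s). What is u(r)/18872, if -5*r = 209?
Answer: 202521/235900 ≈ 0.85850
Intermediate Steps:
r = -209/5 (r = -⅕*209 = -209/5 ≈ -41.800)
u(s) = 2*s*(-152 + s) (u(s) = (-152 + s)*(2*s) = 2*s*(-152 + s))
u(r)/18872 = (2*(-209/5)*(-152 - 209/5))/18872 = (2*(-209/5)*(-969/5))*(1/18872) = (405042/25)*(1/18872) = 202521/235900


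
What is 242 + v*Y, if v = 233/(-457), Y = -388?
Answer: 200998/457 ≈ 439.82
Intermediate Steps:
v = -233/457 (v = 233*(-1/457) = -233/457 ≈ -0.50985)
242 + v*Y = 242 - 233/457*(-388) = 242 + 90404/457 = 200998/457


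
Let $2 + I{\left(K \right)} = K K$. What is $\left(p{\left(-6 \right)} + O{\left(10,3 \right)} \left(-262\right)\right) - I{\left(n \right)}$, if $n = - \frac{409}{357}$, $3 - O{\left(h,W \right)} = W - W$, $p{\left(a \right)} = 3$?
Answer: $- \frac{99704950}{127449} \approx -782.31$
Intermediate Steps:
$O{\left(h,W \right)} = 3$ ($O{\left(h,W \right)} = 3 - \left(W - W\right) = 3 - 0 = 3 + 0 = 3$)
$n = - \frac{409}{357}$ ($n = \left(-409\right) \frac{1}{357} = - \frac{409}{357} \approx -1.1457$)
$I{\left(K \right)} = -2 + K^{2}$ ($I{\left(K \right)} = -2 + K K = -2 + K^{2}$)
$\left(p{\left(-6 \right)} + O{\left(10,3 \right)} \left(-262\right)\right) - I{\left(n \right)} = \left(3 + 3 \left(-262\right)\right) - \left(-2 + \left(- \frac{409}{357}\right)^{2}\right) = \left(3 - 786\right) - \left(-2 + \frac{167281}{127449}\right) = -783 - - \frac{87617}{127449} = -783 + \frac{87617}{127449} = - \frac{99704950}{127449}$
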